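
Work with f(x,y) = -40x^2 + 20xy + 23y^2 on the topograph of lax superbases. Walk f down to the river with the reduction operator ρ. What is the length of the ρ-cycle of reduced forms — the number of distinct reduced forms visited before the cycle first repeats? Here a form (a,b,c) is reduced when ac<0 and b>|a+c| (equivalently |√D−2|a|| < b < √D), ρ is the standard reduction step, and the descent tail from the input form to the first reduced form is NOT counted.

D = 4080, ⌊√D⌋ = 63
river: ρ → (23,26,-37)
river: ρ → (-37,48,12)
river: ρ → (12,48,-37)
river: ρ → (-37,26,23)
river: ρ → (23,20,-40)
river: ρ → (-40,60,3)
river: ρ → (3,60,-40)
river: ρ → (-40,20,23)
ρ-cycle length = 8 (tail of 0 descent steps not counted)

8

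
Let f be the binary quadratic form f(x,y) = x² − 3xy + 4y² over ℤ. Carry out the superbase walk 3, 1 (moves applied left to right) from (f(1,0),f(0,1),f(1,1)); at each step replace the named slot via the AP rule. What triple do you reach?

start (1,4,2) = (f(1,0),f(0,1),f(1,1))
replace slot 3: 2·(1+4) − 2 = 8 → (1,4,8)
replace slot 1: 2·(4+8) − 1 = 23 → (23,4,8)

23,4,8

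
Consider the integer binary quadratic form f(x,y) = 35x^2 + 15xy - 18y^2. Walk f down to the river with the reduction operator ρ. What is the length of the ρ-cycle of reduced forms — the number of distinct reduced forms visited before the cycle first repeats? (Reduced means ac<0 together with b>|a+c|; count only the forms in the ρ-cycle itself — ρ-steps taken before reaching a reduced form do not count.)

D = 2745, ⌊√D⌋ = 52
descent: ρ → (-18,21,32)  [lands on river]
river: ρ → (32,43,-7)
river: ρ → (-7,41,38)
river: ρ → (38,35,-10)
river: ρ → (-10,45,18)
river: ρ → (18,27,-28)
river: ρ → (-28,29,17)
river: ρ → (17,39,-18)
river: ρ → (-18,33,23)
river: ρ → (23,13,-28)
river: ρ → (-28,43,8)
river: ρ → (8,37,-43)
river: ρ → (-43,49,2)
river: ρ → (2,51,-18)
ρ-cycle length = 14 (tail of 1 descent step not counted)

14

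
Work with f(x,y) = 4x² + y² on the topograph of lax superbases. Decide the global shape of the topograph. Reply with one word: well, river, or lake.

D = b²−4ac = 0² − 4·4·1 = -16
D < 0 ⇒ definite ⇒ every region one sign ⇒ single well

well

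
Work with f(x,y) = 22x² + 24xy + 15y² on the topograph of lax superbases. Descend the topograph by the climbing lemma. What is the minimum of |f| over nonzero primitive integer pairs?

translate: b→-20 (≡24 mod 44), so (22,24,15)→(22,-20,13)
flip: (22,-20,13)→(13,20,22)
translate: b→-6 (≡20 mod 26), so (13,20,22)→(13,-6,15)
reduced (well bottom): (13,-6,15) with a≤c, −a<b≤a
well minimum = a = 13

13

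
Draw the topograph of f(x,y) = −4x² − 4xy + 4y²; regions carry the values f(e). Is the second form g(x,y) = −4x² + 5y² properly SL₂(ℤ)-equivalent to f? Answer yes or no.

D₁ = 80, D₂ = 80
river cycle of f (length 2): (4, 4, -4), (-4, 4, 4)
river cycle of g (length 2): (-4, 8, 1), (1, 8, -4)
cycles differ ⇒ inequivalent

no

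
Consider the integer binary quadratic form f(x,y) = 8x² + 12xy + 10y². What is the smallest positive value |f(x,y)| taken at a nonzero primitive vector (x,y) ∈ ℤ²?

translate: b→-4 (≡12 mod 16), so (8,12,10)→(8,-4,6)
flip: (8,-4,6)→(6,4,8)
reduced (well bottom): (6,4,8) with a≤c, −a<b≤a
well minimum = a = 6

6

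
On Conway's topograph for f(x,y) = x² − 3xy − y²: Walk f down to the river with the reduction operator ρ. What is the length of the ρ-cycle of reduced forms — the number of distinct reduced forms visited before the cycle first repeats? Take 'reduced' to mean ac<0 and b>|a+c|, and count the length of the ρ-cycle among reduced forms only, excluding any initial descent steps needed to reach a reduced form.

D = 13, ⌊√D⌋ = 3
descent: ρ → (-1,3,1)  [lands on river]
river: ρ → (1,3,-1)
ρ-cycle length = 2 (tail of 1 descent step not counted)

2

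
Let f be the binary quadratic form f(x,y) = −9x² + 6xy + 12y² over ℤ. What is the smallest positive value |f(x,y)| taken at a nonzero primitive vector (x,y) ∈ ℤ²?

river: ρ → (12,18,-3)
river: ρ → (-3,18,12)
river: ρ → (12,6,-9)
river: ρ → (-9,12,9)
river: ρ → (9,6,-12)
river: ρ → (-12,18,3)
river: ρ → (3,18,-12)
river: ρ → (-12,6,9)
river: ρ → (9,12,-9)
river: ρ → (-9,6,12)
closes: descent 0, river 10
min |a| on river = 3

3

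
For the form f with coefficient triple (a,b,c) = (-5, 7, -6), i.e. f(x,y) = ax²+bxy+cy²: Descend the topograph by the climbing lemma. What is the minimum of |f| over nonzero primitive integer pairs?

translate: b→3 (≡-7 mod 10), so (5,-7,6)→(5,3,4)
flip: (5,3,4)→(4,-3,5)
reduced (well bottom): (4,-3,5) with a≤c, −a<b≤a
well minimum |f| = |-4| = 4 (negative-definite)

4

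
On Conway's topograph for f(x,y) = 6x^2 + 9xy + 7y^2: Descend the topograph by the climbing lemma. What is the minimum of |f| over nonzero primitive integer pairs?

translate: b→-3 (≡9 mod 12), so (6,9,7)→(6,-3,4)
flip: (6,-3,4)→(4,3,6)
reduced (well bottom): (4,3,6) with a≤c, −a<b≤a
well minimum = a = 4

4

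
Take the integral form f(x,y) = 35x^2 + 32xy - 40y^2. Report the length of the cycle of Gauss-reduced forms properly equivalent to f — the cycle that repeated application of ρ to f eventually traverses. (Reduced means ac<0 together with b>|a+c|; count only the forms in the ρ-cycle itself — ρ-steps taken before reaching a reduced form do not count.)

D = 6624, ⌊√D⌋ = 81
river: ρ → (-40,48,27)
river: ρ → (27,60,-28)
river: ρ → (-28,52,35)
river: ρ → (35,18,-45)
river: ρ → (-45,72,8)
river: ρ → (8,72,-45)
river: ρ → (-45,18,35)
river: ρ → (35,52,-28)
river: ρ → (-28,60,27)
river: ρ → (27,48,-40)
river: ρ → (-40,32,35)
river: ρ → (35,38,-37)
river: ρ → (-37,36,36)
river: ρ → (36,36,-37)
river: ρ → (-37,38,35)
river: ρ → (35,32,-40)
ρ-cycle length = 16 (tail of 0 descent steps not counted)

16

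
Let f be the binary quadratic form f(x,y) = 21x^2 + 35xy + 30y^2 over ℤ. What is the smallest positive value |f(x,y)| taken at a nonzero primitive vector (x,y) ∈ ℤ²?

translate: b→-7 (≡35 mod 42), so (21,35,30)→(21,-7,16)
flip: (21,-7,16)→(16,7,21)
reduced (well bottom): (16,7,21) with a≤c, −a<b≤a
well minimum = a = 16

16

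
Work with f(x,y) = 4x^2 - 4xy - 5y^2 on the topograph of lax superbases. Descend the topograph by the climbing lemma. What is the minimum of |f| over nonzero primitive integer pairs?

descent: ρ → (-5,4,4)  [lands on river]
river: ρ → (4,4,-5)
river: ρ → (-5,6,3)
river: ρ → (3,6,-5)
closes: descent 1, river 4
min |a| on river = 3

3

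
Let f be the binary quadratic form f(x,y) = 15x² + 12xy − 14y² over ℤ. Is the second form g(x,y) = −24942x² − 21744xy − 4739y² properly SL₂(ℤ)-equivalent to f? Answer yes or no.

D₁ = 984, D₂ = 984
river cycle of f (length 14): (-14, 16, 13), (13, 10, -17), (-17, 24, 6), (6, 24, -17), (-17, 10, 13), (13, 16, -14), (-14, 12, 15), (15, 18, -11), (-11, 26, 7), (7, 30, -3), … (4 more)
river cycle of g (length 14): (-11, 18, 15), (15, 12, -14), (-14, 16, 13), (13, 10, -17), (-17, 24, 6), (6, 24, -17), (-17, 10, 13), (13, 16, -14), (-14, 12, 15), (15, 18, -11), … (4 more)
cycles coincide ⇒ equivalent

yes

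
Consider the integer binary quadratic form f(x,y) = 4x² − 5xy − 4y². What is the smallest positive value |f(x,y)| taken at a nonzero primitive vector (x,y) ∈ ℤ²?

descent: ρ → (-4,5,4)  [lands on river]
river: ρ → (4,3,-5)
river: ρ → (-5,7,2)
river: ρ → (2,9,-1)
river: ρ → (-1,9,2)
river: ρ → (2,7,-5)
river: ρ → (-5,3,4)
river: ρ → (4,5,-4)
river: ρ → (-4,3,5)
river: ρ → (5,7,-2)
river: ρ → (-2,9,1)
river: ρ → (1,9,-2)
river: ρ → (-2,7,5)
river: ρ → (5,3,-4)
closes: descent 1, river 14
min |a| on river = 1

1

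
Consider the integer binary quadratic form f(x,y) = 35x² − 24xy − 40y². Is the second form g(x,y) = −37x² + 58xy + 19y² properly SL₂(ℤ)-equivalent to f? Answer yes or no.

D₁ = 6176, D₂ = 6176
river cycle of f (length 12): (-40, 24, 35), (35, 46, -29), (-29, 70, 11), (11, 62, -53), (-53, 44, 20), (20, 76, -5), (-5, 74, 35), (35, 66, -13), (-13, 64, 40), (40, 16, -37), … (2 more)
river cycle of g (length 12): (19, 56, -40), (-40, 24, 35), (35, 46, -29), (-29, 70, 11), (11, 62, -53), (-53, 44, 20), (20, 76, -5), (-5, 74, 35), (35, 66, -13), (-13, 64, 40), … (2 more)
cycles coincide ⇒ equivalent

yes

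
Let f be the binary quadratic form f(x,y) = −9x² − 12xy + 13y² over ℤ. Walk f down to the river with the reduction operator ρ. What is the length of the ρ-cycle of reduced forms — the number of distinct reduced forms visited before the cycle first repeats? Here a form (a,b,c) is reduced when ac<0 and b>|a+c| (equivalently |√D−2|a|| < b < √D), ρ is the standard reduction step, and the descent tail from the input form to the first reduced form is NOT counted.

D = 612, ⌊√D⌋ = 24
descent: ρ → (13,12,-9)  [lands on river]
river: ρ → (-9,24,1)
river: ρ → (1,24,-9)
river: ρ → (-9,12,13)
river: ρ → (13,14,-8)
river: ρ → (-8,18,9)
river: ρ → (9,18,-8)
river: ρ → (-8,14,13)
ρ-cycle length = 8 (tail of 1 descent step not counted)

8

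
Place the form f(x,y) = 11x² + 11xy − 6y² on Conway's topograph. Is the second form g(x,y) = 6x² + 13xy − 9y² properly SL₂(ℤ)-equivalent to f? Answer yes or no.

D₁ = 385, D₂ = 385
river cycle of f (length 12): (-6, 13, 9), (9, 5, -10), (-10, 15, 4), (4, 17, -6), (-6, 19, 1), (1, 19, -6), (-6, 17, 4), (4, 15, -10), (-10, 5, 9), (9, 13, -6), … (2 more)
river cycle of g (length 12): (-9, 5, 10), (10, 15, -4), (-4, 17, 6), (6, 19, -1), (-1, 19, 6), (6, 17, -4), (-4, 15, 10), (10, 5, -9), (-9, 13, 6), (6, 11, -11), … (2 more)
cycles differ ⇒ inequivalent

no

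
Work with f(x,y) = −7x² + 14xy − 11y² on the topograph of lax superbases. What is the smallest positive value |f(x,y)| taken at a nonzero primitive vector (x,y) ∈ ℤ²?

translate: b→0 (≡-14 mod 14), so (7,-14,11)→(7,0,4)
flip: (7,0,4)→(4,0,7)
reduced (well bottom): (4,0,7) with a≤c, −a<b≤a
well minimum |f| = |-4| = 4 (negative-definite)

4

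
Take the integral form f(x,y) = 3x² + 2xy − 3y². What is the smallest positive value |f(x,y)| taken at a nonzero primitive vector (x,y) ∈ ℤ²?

river: ρ → (-3,4,2)
river: ρ → (2,4,-3)
river: ρ → (-3,2,3)
river: ρ → (3,4,-2)
river: ρ → (-2,4,3)
river: ρ → (3,2,-3)
closes: descent 0, river 6
min |a| on river = 2

2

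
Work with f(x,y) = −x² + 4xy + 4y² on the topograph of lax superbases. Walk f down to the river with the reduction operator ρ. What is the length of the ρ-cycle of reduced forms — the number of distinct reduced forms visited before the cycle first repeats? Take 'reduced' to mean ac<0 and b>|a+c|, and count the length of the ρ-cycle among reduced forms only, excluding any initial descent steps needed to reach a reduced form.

D = 32, ⌊√D⌋ = 5
river: ρ → (4,4,-1)
river: ρ → (-1,4,4)
ρ-cycle length = 2 (tail of 0 descent steps not counted)

2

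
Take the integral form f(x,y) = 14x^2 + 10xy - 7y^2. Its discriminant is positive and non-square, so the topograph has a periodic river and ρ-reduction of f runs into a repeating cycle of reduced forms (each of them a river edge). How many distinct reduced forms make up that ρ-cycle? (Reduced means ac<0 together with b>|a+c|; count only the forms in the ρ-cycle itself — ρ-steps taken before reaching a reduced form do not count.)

D = 492, ⌊√D⌋ = 22
river: ρ → (-7,18,6)
river: ρ → (6,18,-7)
river: ρ → (-7,10,14)
river: ρ → (14,18,-3)
river: ρ → (-3,18,14)
river: ρ → (14,10,-7)
ρ-cycle length = 6 (tail of 0 descent steps not counted)

6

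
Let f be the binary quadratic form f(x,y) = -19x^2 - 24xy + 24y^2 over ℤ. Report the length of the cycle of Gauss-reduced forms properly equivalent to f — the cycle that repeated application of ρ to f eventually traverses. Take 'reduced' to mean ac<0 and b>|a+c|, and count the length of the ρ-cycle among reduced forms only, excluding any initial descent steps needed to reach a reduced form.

D = 2400, ⌊√D⌋ = 48
descent: ρ → (24,24,-19)  [lands on river]
river: ρ → (-19,14,29)
river: ρ → (29,44,-4)
river: ρ → (-4,44,29)
river: ρ → (29,14,-19)
river: ρ → (-19,24,24)
ρ-cycle length = 6 (tail of 1 descent step not counted)

6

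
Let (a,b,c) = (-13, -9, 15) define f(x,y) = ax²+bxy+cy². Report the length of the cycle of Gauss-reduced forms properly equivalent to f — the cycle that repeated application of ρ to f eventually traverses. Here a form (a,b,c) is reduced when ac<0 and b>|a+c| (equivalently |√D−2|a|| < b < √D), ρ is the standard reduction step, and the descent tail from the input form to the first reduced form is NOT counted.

D = 861, ⌊√D⌋ = 29
descent: ρ → (15,9,-13)  [lands on river]
river: ρ → (-13,17,11)
river: ρ → (11,27,-3)
river: ρ → (-3,27,11)
river: ρ → (11,17,-13)
river: ρ → (-13,9,15)
river: ρ → (15,21,-7)
river: ρ → (-7,21,15)
ρ-cycle length = 8 (tail of 1 descent step not counted)

8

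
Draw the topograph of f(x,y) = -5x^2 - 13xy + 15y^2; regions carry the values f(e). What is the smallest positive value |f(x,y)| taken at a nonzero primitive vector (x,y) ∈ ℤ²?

descent: ρ → (15,13,-5)  [lands on river]
river: ρ → (-5,17,9)
river: ρ → (9,19,-3)
river: ρ → (-3,17,15)
closes: descent 1, river 4
min |a| on river = 3

3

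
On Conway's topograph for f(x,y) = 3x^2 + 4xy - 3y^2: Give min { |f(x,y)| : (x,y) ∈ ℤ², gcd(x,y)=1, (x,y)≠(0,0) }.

river: ρ → (-3,2,4)
river: ρ → (4,6,-1)
river: ρ → (-1,6,4)
river: ρ → (4,2,-3)
river: ρ → (-3,4,3)
river: ρ → (3,2,-4)
river: ρ → (-4,6,1)
river: ρ → (1,6,-4)
river: ρ → (-4,2,3)
river: ρ → (3,4,-3)
closes: descent 0, river 10
min |a| on river = 1

1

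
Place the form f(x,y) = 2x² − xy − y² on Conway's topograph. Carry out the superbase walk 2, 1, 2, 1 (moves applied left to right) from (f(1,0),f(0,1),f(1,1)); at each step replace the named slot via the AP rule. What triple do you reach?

start (2,-1,0) = (f(1,0),f(0,1),f(1,1))
replace slot 2: 2·(2+0) − (-1) = 5 → (2,5,0)
replace slot 1: 2·(5+0) − 2 = 8 → (8,5,0)
replace slot 2: 2·(8+0) − 5 = 11 → (8,11,0)
replace slot 1: 2·(11+0) − 8 = 14 → (14,11,0)

14,11,0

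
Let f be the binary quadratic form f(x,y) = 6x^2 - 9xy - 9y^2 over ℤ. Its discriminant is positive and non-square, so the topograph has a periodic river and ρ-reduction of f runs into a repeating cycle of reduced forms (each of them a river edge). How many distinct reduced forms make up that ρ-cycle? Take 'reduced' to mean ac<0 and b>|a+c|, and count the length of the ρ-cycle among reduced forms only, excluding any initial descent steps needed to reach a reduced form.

D = 297, ⌊√D⌋ = 17
descent: ρ → (-9,9,6)  [lands on river]
river: ρ → (6,15,-3)
river: ρ → (-3,15,6)
river: ρ → (6,9,-9)
ρ-cycle length = 4 (tail of 1 descent step not counted)

4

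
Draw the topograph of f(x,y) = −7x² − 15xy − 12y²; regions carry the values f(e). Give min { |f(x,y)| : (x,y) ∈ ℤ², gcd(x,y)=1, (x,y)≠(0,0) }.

translate: b→1 (≡15 mod 14), so (7,15,12)→(7,1,4)
flip: (7,1,4)→(4,-1,7)
reduced (well bottom): (4,-1,7) with a≤c, −a<b≤a
well minimum |f| = |-4| = 4 (negative-definite)

4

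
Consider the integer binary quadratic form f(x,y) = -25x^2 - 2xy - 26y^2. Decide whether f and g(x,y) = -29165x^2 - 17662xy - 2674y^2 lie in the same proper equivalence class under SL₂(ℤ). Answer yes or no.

D₁ = -2596, D₂ = -2596
f is negative-definite; reduce −f:
−f: reduced (well bottom): (25,2,26) with a≤c, −a<b≤a
flip sign back: reduced form of f is (-25,-2,-26)
g is negative-definite; reduce −g:
−g: flip: (29165,17662,2674)→(2674,-17662,29165)
−g: translate: b→-1618 (≡-17662 mod 5348), so (2674,-17662,29165)→(2674,-1618,245)
−g: flip: (2674,-1618,245)→(245,1618,2674)
−g: translate: b→148 (≡1618 mod 490), so (245,1618,2674)→(245,148,25)
−g: flip: (245,148,25)→(25,-148,245)
−g: translate: b→2 (≡-148 mod 50), so (25,-148,245)→(25,2,26)
−g: reduced (well bottom): (25,2,26) with a≤c, −a<b≤a
flip sign back: reduced form of g is (-25,-2,-26)
reduced forms (-25, -2, -26) vs (-25, -2, -26) ⇒ equivalent

yes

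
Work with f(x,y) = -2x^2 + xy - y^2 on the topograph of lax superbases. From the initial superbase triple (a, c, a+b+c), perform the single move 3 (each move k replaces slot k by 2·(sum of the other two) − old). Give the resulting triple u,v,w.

start (-2,-1,-2) = (f(1,0),f(0,1),f(1,1))
replace slot 3: 2·((-2)+(-1)) − (-2) = -4 → (-2,-1,-4)

-2,-1,-4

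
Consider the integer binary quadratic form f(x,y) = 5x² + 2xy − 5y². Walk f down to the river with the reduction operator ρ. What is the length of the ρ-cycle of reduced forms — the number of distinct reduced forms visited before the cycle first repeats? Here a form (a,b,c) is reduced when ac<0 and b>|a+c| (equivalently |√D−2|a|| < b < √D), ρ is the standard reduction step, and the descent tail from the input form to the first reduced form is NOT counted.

D = 104, ⌊√D⌋ = 10
river: ρ → (-5,8,2)
river: ρ → (2,8,-5)
river: ρ → (-5,2,5)
river: ρ → (5,8,-2)
river: ρ → (-2,8,5)
river: ρ → (5,2,-5)
ρ-cycle length = 6 (tail of 0 descent steps not counted)

6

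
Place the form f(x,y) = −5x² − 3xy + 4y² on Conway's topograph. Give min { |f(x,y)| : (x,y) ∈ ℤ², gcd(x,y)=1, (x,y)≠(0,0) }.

descent: ρ → (4,3,-5)  [lands on river]
river: ρ → (-5,7,2)
river: ρ → (2,9,-1)
river: ρ → (-1,9,2)
river: ρ → (2,7,-5)
river: ρ → (-5,3,4)
river: ρ → (4,5,-4)
river: ρ → (-4,3,5)
river: ρ → (5,7,-2)
river: ρ → (-2,9,1)
river: ρ → (1,9,-2)
river: ρ → (-2,7,5)
river: ρ → (5,3,-4)
river: ρ → (-4,5,4)
closes: descent 1, river 14
min |a| on river = 1

1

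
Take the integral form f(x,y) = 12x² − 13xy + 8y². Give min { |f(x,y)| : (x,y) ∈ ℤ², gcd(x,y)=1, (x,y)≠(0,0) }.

translate: b→11 (≡-13 mod 24), so (12,-13,8)→(12,11,7)
flip: (12,11,7)→(7,-11,12)
translate: b→3 (≡-11 mod 14), so (7,-11,12)→(7,3,8)
reduced (well bottom): (7,3,8) with a≤c, −a<b≤a
well minimum = a = 7

7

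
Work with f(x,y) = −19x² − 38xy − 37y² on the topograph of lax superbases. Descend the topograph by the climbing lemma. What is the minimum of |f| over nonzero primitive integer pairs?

translate: b→0 (≡38 mod 38), so (19,38,37)→(19,0,18)
flip: (19,0,18)→(18,0,19)
reduced (well bottom): (18,0,19) with a≤c, −a<b≤a
well minimum |f| = |-18| = 18 (negative-definite)

18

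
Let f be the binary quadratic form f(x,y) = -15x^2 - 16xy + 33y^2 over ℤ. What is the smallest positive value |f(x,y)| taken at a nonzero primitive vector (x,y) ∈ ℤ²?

descent: ρ → (33,16,-15)
descent: ρ → (-15,44,5)  [lands on river]
river: ρ → (5,46,-6)
river: ρ → (-6,38,33)
river: ρ → (33,28,-11)
river: ρ → (-11,38,18)
river: ρ → (18,34,-15)
river: ρ → (-15,26,26)
river: ρ → (26,26,-15)
river: ρ → (-15,34,18)
river: ρ → (18,38,-11)
river: ρ → (-11,28,33)
river: ρ → (33,38,-6)
river: ρ → (-6,46,5)
river: ρ → (5,44,-15)
river: ρ → (-15,46,2)
river: ρ → (2,46,-15)
closes: descent 2, river 16
min |a| on river = 2

2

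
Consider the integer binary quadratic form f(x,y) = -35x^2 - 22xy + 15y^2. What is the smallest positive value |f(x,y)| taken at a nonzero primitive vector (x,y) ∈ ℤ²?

descent: ρ → (15,22,-35)  [lands on river]
river: ρ → (-35,48,2)
river: ρ → (2,48,-35)
river: ρ → (-35,22,15)
river: ρ → (15,38,-19)
river: ρ → (-19,38,15)
closes: descent 1, river 6
min |a| on river = 2

2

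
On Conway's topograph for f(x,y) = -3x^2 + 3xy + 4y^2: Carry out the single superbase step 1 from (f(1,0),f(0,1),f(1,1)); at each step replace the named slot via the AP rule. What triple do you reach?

start (-3,4,4) = (f(1,0),f(0,1),f(1,1))
replace slot 1: 2·(4+4) − (-3) = 19 → (19,4,4)

19,4,4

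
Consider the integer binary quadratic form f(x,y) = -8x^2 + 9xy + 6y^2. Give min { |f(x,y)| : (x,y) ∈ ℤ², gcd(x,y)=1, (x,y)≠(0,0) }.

river: ρ → (6,15,-2)
river: ρ → (-2,13,13)
river: ρ → (13,13,-2)
river: ρ → (-2,15,6)
river: ρ → (6,9,-8)
river: ρ → (-8,7,7)
river: ρ → (7,7,-8)
river: ρ → (-8,9,6)
closes: descent 0, river 8
min |a| on river = 2

2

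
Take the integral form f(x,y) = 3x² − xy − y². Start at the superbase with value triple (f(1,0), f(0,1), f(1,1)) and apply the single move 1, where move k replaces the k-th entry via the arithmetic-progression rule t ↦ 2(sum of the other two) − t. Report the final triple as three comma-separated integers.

start (3,-1,1) = (f(1,0),f(0,1),f(1,1))
replace slot 1: 2·((-1)+1) − 3 = -3 → (-3,-1,1)

-3,-1,1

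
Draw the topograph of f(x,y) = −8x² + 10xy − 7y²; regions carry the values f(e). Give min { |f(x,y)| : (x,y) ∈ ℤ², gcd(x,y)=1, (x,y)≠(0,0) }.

translate: b→6 (≡-10 mod 16), so (8,-10,7)→(8,6,5)
flip: (8,6,5)→(5,-6,8)
translate: b→4 (≡-6 mod 10), so (5,-6,8)→(5,4,7)
reduced (well bottom): (5,4,7) with a≤c, −a<b≤a
well minimum |f| = |-5| = 5 (negative-definite)

5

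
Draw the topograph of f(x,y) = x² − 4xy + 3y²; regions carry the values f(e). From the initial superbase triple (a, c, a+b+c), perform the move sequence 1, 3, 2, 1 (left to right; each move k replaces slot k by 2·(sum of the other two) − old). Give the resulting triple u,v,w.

start (1,3,0) = (f(1,0),f(0,1),f(1,1))
replace slot 1: 2·(3+0) − 1 = 5 → (5,3,0)
replace slot 3: 2·(5+3) − 0 = 16 → (5,3,16)
replace slot 2: 2·(5+16) − 3 = 39 → (5,39,16)
replace slot 1: 2·(39+16) − 5 = 105 → (105,39,16)

105,39,16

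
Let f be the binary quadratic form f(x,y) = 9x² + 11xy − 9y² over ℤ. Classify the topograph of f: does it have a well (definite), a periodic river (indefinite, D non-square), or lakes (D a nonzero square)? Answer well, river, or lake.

D = b²−4ac = 11² − 4·9·(-9) = 445
D > 0 non-square ⇒ indefinite ⇒ periodic river

river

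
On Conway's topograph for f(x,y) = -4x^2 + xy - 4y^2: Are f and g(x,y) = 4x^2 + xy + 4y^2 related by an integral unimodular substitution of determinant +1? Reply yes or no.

D₁ = -63, D₂ = -63
f is negative-definite; reduce −f:
−f: flip: (4,-1,4)→(4,1,4)
−f: reduced (well bottom): (4,1,4) with a≤c, −a<b≤a
flip sign back: reduced form of f is (-4,-1,-4)
g: reduced (well bottom): (4,1,4) with a≤c, −a<b≤a
reduced forms (-4, -1, -4) vs (4, 1, 4) ⇒ inequivalent

no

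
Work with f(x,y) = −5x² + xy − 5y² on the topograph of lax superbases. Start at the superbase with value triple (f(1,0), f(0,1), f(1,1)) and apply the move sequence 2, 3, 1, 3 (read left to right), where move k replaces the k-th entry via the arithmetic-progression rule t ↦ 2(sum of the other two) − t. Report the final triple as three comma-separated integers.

start (-5,-5,-9) = (f(1,0),f(0,1),f(1,1))
replace slot 2: 2·((-5)+(-9)) − (-5) = -23 → (-5,-23,-9)
replace slot 3: 2·((-5)+(-23)) − (-9) = -47 → (-5,-23,-47)
replace slot 1: 2·((-23)+(-47)) − (-5) = -135 → (-135,-23,-47)
replace slot 3: 2·((-135)+(-23)) − (-47) = -269 → (-135,-23,-269)

-135,-23,-269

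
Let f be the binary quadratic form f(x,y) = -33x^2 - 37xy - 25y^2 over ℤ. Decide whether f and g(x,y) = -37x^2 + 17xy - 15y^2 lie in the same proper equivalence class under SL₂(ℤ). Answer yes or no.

D₁ = -1931, D₂ = -1931
f is negative-definite; reduce −f:
−f: translate: b→-29 (≡37 mod 66), so (33,37,25)→(33,-29,21)
−f: flip: (33,-29,21)→(21,29,33)
−f: translate: b→-13 (≡29 mod 42), so (21,29,33)→(21,-13,25)
−f: reduced (well bottom): (21,-13,25) with a≤c, −a<b≤a
flip sign back: reduced form of f is (-21,13,-25)
g is negative-definite; reduce −g:
−g: flip: (37,-17,15)→(15,17,37)
−g: translate: b→-13 (≡17 mod 30), so (15,17,37)→(15,-13,35)
−g: reduced (well bottom): (15,-13,35) with a≤c, −a<b≤a
flip sign back: reduced form of g is (-15,13,-35)
reduced forms (-21, 13, -25) vs (-15, 13, -35) ⇒ inequivalent

no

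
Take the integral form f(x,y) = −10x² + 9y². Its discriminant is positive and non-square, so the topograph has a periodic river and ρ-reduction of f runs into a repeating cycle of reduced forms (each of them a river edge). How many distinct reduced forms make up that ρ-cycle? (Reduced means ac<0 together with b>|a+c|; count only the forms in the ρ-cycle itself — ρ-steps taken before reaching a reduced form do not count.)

D = 360, ⌊√D⌋ = 18
descent: ρ → (9,18,-1)  [lands on river]
river: ρ → (-1,18,9)
ρ-cycle length = 2 (tail of 1 descent step not counted)

2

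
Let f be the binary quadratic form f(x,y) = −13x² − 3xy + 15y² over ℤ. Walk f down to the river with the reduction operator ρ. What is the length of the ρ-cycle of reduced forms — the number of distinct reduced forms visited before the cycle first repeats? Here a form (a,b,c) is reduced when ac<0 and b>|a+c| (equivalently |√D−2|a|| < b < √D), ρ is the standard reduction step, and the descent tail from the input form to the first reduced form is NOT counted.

D = 789, ⌊√D⌋ = 28
descent: ρ → (15,3,-13)  [lands on river]
river: ρ → (-13,23,5)
river: ρ → (5,27,-3)
river: ρ → (-3,27,5)
river: ρ → (5,23,-13)
river: ρ → (-13,3,15)
river: ρ → (15,27,-1)
river: ρ → (-1,27,15)
ρ-cycle length = 8 (tail of 1 descent step not counted)

8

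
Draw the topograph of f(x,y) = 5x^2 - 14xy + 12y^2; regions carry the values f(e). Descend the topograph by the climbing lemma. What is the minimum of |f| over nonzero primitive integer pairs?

translate: b→-4 (≡-14 mod 10), so (5,-14,12)→(5,-4,3)
flip: (5,-4,3)→(3,4,5)
translate: b→-2 (≡4 mod 6), so (3,4,5)→(3,-2,4)
reduced (well bottom): (3,-2,4) with a≤c, −a<b≤a
well minimum = a = 3

3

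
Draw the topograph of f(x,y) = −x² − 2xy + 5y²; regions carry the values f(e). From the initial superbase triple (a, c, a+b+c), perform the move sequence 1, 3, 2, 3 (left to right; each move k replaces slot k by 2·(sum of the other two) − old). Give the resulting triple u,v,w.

start (-1,5,2) = (f(1,0),f(0,1),f(1,1))
replace slot 1: 2·(5+2) − (-1) = 15 → (15,5,2)
replace slot 3: 2·(15+5) − 2 = 38 → (15,5,38)
replace slot 2: 2·(15+38) − 5 = 101 → (15,101,38)
replace slot 3: 2·(15+101) − 38 = 194 → (15,101,194)

15,101,194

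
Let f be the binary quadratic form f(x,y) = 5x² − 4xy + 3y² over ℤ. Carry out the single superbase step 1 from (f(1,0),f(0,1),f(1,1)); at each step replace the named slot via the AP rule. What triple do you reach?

start (5,3,4) = (f(1,0),f(0,1),f(1,1))
replace slot 1: 2·(3+4) − 5 = 9 → (9,3,4)

9,3,4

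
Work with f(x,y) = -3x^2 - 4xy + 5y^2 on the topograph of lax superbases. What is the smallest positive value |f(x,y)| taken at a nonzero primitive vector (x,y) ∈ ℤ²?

descent: ρ → (5,4,-3)  [lands on river]
river: ρ → (-3,8,1)
river: ρ → (1,8,-3)
river: ρ → (-3,4,5)
river: ρ → (5,6,-2)
river: ρ → (-2,6,5)
closes: descent 1, river 6
min |a| on river = 1

1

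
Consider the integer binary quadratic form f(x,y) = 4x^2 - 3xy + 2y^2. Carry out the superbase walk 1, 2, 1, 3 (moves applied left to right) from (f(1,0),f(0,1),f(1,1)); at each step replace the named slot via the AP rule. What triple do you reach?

start (4,2,3) = (f(1,0),f(0,1),f(1,1))
replace slot 1: 2·(2+3) − 4 = 6 → (6,2,3)
replace slot 2: 2·(6+3) − 2 = 16 → (6,16,3)
replace slot 1: 2·(16+3) − 6 = 32 → (32,16,3)
replace slot 3: 2·(32+16) − 3 = 93 → (32,16,93)

32,16,93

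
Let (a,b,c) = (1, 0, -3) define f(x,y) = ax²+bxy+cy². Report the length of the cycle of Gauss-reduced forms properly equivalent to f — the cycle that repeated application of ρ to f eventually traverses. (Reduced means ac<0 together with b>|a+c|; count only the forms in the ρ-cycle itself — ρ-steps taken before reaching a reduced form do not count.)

D = 12, ⌊√D⌋ = 3
descent: ρ → (-3,0,1)
descent: ρ → (1,2,-2)  [lands on river]
river: ρ → (-2,2,1)
ρ-cycle length = 2 (tail of 2 descent steps not counted)

2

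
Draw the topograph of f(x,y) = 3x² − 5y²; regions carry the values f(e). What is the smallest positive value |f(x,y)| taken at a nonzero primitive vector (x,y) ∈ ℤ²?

descent: ρ → (-5,0,3)
descent: ρ → (3,6,-2)  [lands on river]
river: ρ → (-2,6,3)
closes: descent 2, river 2
min |a| on river = 2

2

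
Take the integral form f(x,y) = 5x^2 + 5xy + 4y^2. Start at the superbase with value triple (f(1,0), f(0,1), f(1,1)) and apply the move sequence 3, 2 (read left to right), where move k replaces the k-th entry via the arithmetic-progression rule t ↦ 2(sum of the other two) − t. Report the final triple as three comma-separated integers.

start (5,4,14) = (f(1,0),f(0,1),f(1,1))
replace slot 3: 2·(5+4) − 14 = 4 → (5,4,4)
replace slot 2: 2·(5+4) − 4 = 14 → (5,14,4)

5,14,4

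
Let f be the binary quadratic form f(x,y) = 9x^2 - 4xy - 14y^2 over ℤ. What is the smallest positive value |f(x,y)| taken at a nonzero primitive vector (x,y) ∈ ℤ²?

descent: ρ → (-14,4,9)
descent: ρ → (9,14,-9)  [lands on river]
river: ρ → (-9,22,1)
river: ρ → (1,22,-9)
river: ρ → (-9,14,9)
river: ρ → (9,22,-1)
river: ρ → (-1,22,9)
closes: descent 2, river 6
min |a| on river = 1

1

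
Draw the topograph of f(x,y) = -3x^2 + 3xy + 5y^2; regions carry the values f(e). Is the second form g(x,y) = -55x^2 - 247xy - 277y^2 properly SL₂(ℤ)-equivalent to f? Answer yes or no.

D₁ = 69, D₂ = 69
river cycle of f (length 4): (5, 7, -1), (-1, 7, 5), (5, 3, -3), (-3, 3, 5)
river cycle of g (length 4): (-3, 3, 5), (5, 7, -1), (-1, 7, 5), (5, 3, -3)
cycles coincide ⇒ equivalent

yes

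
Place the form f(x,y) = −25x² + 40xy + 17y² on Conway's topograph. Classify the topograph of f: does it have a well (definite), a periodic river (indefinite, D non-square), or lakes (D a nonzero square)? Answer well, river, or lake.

D = b²−4ac = 40² − 4·(-25)·17 = 3300
D > 0 non-square ⇒ indefinite ⇒ periodic river

river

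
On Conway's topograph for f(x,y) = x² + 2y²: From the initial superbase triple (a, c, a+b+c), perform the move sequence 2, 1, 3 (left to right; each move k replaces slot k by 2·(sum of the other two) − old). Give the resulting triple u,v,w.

start (1,2,3) = (f(1,0),f(0,1),f(1,1))
replace slot 2: 2·(1+3) − 2 = 6 → (1,6,3)
replace slot 1: 2·(6+3) − 1 = 17 → (17,6,3)
replace slot 3: 2·(17+6) − 3 = 43 → (17,6,43)

17,6,43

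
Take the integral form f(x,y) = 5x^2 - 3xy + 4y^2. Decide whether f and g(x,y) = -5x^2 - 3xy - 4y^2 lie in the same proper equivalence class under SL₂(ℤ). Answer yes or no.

D₁ = -71, D₂ = -71
f: flip: (5,-3,4)→(4,3,5)
f: reduced (well bottom): (4,3,5) with a≤c, −a<b≤a
g is negative-definite; reduce −g:
−g: flip: (5,3,4)→(4,-3,5)
−g: reduced (well bottom): (4,-3,5) with a≤c, −a<b≤a
flip sign back: reduced form of g is (-4,3,-5)
reduced forms (4, 3, 5) vs (-4, 3, -5) ⇒ inequivalent

no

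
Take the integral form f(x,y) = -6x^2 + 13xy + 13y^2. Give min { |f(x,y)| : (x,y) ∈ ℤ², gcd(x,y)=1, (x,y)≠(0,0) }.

river: ρ → (13,13,-6)
river: ρ → (-6,11,15)
river: ρ → (15,19,-2)
river: ρ → (-2,21,5)
river: ρ → (5,19,-6)
river: ρ → (-6,17,8)
river: ρ → (8,15,-8)
river: ρ → (-8,17,6)
river: ρ → (6,19,-5)
river: ρ → (-5,21,2)
river: ρ → (2,19,-15)
river: ρ → (-15,11,6)
river: ρ → (6,13,-13)
river: ρ → (-13,13,6)
river: ρ → (6,11,-15)
river: ρ → (-15,19,2)
river: ρ → (2,21,-5)
river: ρ → (-5,19,6)
river: ρ → (6,17,-8)
river: ρ → (-8,15,8)
river: ρ → (8,17,-6)
river: ρ → (-6,19,5)
river: ρ → (5,21,-2)
river: ρ → (-2,19,15)
river: ρ → (15,11,-6)
river: ρ → (-6,13,13)
closes: descent 0, river 26
min |a| on river = 2

2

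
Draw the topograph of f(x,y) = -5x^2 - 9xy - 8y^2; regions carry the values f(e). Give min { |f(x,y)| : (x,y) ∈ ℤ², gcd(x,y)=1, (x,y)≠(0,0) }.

translate: b→-1 (≡9 mod 10), so (5,9,8)→(5,-1,4)
flip: (5,-1,4)→(4,1,5)
reduced (well bottom): (4,1,5) with a≤c, −a<b≤a
well minimum |f| = |-4| = 4 (negative-definite)

4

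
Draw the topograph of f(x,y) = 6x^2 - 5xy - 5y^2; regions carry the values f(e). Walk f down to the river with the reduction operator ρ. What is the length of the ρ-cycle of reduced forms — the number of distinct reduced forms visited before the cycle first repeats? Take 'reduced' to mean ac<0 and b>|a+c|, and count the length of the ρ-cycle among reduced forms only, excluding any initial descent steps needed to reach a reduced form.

D = 145, ⌊√D⌋ = 12
descent: ρ → (-5,5,6)  [lands on river]
river: ρ → (6,7,-4)
river: ρ → (-4,9,4)
river: ρ → (4,7,-6)
river: ρ → (-6,5,5)
river: ρ → (5,5,-6)
river: ρ → (-6,7,4)
river: ρ → (4,9,-4)
river: ρ → (-4,7,6)
river: ρ → (6,5,-5)
ρ-cycle length = 10 (tail of 1 descent step not counted)

10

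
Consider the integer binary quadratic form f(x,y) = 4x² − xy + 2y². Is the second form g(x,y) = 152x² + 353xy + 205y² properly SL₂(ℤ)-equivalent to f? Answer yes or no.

D₁ = -31, D₂ = -31
f: flip: (4,-1,2)→(2,1,4)
f: reduced (well bottom): (2,1,4) with a≤c, −a<b≤a
g: translate: b→49 (≡353 mod 304), so (152,353,205)→(152,49,4)
g: flip: (152,49,4)→(4,-49,152)
g: translate: b→-1 (≡-49 mod 8), so (4,-49,152)→(4,-1,2)
g: flip: (4,-1,2)→(2,1,4)
g: reduced (well bottom): (2,1,4) with a≤c, −a<b≤a
reduced forms (2, 1, 4) vs (2, 1, 4) ⇒ equivalent

yes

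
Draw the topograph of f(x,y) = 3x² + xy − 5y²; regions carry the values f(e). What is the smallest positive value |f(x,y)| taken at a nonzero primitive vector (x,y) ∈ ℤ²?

descent: ρ → (-5,-1,3)
descent: ρ → (3,7,-1)  [lands on river]
river: ρ → (-1,7,3)
river: ρ → (3,5,-3)
river: ρ → (-3,7,1)
river: ρ → (1,7,-3)
river: ρ → (-3,5,3)
closes: descent 2, river 6
min |a| on river = 1

1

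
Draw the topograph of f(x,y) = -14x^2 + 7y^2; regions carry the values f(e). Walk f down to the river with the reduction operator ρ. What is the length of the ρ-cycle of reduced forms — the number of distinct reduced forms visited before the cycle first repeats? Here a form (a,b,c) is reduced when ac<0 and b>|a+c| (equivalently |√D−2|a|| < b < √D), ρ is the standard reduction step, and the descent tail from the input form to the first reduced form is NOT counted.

D = 392, ⌊√D⌋ = 19
descent: ρ → (7,14,-7)  [lands on river]
river: ρ → (-7,14,7)
ρ-cycle length = 2 (tail of 1 descent step not counted)

2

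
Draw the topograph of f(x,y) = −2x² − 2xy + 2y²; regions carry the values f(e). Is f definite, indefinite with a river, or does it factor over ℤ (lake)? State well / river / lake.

D = b²−4ac = (-2)² − 4·(-2)·2 = 20
D > 0 non-square ⇒ indefinite ⇒ periodic river

river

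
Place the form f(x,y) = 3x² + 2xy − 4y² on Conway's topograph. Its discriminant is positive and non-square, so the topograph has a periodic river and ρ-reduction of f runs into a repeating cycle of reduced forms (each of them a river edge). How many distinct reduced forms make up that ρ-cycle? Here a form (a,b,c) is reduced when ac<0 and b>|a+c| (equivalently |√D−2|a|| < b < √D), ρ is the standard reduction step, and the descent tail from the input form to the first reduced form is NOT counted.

D = 52, ⌊√D⌋ = 7
river: ρ → (-4,6,1)
river: ρ → (1,6,-4)
river: ρ → (-4,2,3)
river: ρ → (3,4,-3)
river: ρ → (-3,2,4)
river: ρ → (4,6,-1)
river: ρ → (-1,6,4)
river: ρ → (4,2,-3)
river: ρ → (-3,4,3)
river: ρ → (3,2,-4)
ρ-cycle length = 10 (tail of 0 descent steps not counted)

10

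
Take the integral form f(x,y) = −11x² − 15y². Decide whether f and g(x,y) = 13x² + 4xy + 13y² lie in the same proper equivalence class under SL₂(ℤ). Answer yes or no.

D₁ = -660, D₂ = -660
f is negative-definite; reduce −f:
−f: reduced (well bottom): (11,0,15) with a≤c, −a<b≤a
flip sign back: reduced form of f is (-11,0,-15)
g: reduced (well bottom): (13,4,13) with a≤c, −a<b≤a
reduced forms (-11, 0, -15) vs (13, 4, 13) ⇒ inequivalent

no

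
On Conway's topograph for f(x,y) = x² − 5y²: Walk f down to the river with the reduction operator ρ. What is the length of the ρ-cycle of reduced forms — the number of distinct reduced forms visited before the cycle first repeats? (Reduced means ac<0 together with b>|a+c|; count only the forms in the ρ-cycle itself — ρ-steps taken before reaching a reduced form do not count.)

D = 20, ⌊√D⌋ = 4
descent: ρ → (-5,0,1)
descent: ρ → (1,4,-1)  [lands on river]
river: ρ → (-1,4,1)
ρ-cycle length = 2 (tail of 2 descent steps not counted)

2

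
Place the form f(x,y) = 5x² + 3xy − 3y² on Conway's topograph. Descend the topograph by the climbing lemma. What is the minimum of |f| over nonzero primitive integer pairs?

river: ρ → (-3,3,5)
river: ρ → (5,7,-1)
river: ρ → (-1,7,5)
river: ρ → (5,3,-3)
closes: descent 0, river 4
min |a| on river = 1

1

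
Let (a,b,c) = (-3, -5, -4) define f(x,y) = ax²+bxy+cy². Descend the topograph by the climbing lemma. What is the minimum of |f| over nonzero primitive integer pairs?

translate: b→-1 (≡5 mod 6), so (3,5,4)→(3,-1,2)
flip: (3,-1,2)→(2,1,3)
reduced (well bottom): (2,1,3) with a≤c, −a<b≤a
well minimum |f| = |-2| = 2 (negative-definite)

2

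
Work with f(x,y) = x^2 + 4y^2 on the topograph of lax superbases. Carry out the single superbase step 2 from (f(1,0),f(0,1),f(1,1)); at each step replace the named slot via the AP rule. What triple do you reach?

start (1,4,5) = (f(1,0),f(0,1),f(1,1))
replace slot 2: 2·(1+5) − 4 = 8 → (1,8,5)

1,8,5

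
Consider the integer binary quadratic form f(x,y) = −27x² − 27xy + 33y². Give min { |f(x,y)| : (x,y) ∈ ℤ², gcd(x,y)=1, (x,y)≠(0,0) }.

descent: ρ → (33,27,-27)  [lands on river]
river: ρ → (-27,27,33)
river: ρ → (33,39,-21)
river: ρ → (-21,45,27)
river: ρ → (27,63,-3)
river: ρ → (-3,63,27)
river: ρ → (27,45,-21)
river: ρ → (-21,39,33)
closes: descent 1, river 8
min |a| on river = 3

3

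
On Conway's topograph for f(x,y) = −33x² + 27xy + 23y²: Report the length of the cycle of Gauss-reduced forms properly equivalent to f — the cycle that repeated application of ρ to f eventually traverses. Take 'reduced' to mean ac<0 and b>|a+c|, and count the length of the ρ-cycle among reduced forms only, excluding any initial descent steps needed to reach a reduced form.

D = 3765, ⌊√D⌋ = 61
river: ρ → (23,19,-37)
river: ρ → (-37,55,5)
river: ρ → (5,55,-37)
river: ρ → (-37,19,23)
river: ρ → (23,27,-33)
river: ρ → (-33,39,17)
river: ρ → (17,29,-43)
river: ρ → (-43,57,3)
river: ρ → (3,57,-43)
river: ρ → (-43,29,17)
river: ρ → (17,39,-33)
river: ρ → (-33,27,23)
ρ-cycle length = 12 (tail of 0 descent steps not counted)

12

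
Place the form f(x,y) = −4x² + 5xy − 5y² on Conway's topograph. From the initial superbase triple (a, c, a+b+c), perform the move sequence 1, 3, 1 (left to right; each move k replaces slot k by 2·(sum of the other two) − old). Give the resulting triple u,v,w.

start (-4,-5,-4) = (f(1,0),f(0,1),f(1,1))
replace slot 1: 2·((-5)+(-4)) − (-4) = -14 → (-14,-5,-4)
replace slot 3: 2·((-14)+(-5)) − (-4) = -34 → (-14,-5,-34)
replace slot 1: 2·((-5)+(-34)) − (-14) = -64 → (-64,-5,-34)

-64,-5,-34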